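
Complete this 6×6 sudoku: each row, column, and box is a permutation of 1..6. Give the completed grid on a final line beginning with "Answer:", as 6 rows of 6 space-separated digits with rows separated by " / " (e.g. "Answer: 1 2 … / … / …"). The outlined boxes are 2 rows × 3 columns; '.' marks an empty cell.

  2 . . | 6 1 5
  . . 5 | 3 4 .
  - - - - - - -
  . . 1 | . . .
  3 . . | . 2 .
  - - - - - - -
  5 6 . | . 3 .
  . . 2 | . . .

Step 1. [r5c3∈{4}] r5c3 is down to just 4. So r5c3=4.
Step 2. [r3c1∈{4,6}] in col 1, 4 fits only at r3c1. So r3c1=4.
Step 3. [r3c4∈{5}] nothing but 5 survives at r3c4 ⇒ r3c4=5.
Step 4. [r6c1∈{1}] only 1 remains possible at r6c1 ⇒ r6c1=1.
Step 5. [r3c5∈{6}] r3c5's peers cover all but 6, so r3c5=6.
Step 6. [r6c4∈{4}] r6c4 is down to just 4. So r6c4=4.
Step 7. [r4c4∈{1}] r4c4's peers cover all but 1, so r4c4=1.
Step 8. [r1c2∈{3,4}] 4 has one home in row 1: r1c2, so r1c2=4.
Step 9. [r5c6∈{1,2}] in row 5, 1 fits only at r5c6, so r5c6=1.
Step 10. [r3c2∈{2}] nothing but 2 survives at r3c2 ⇒ r3c2=2.
Step 11. [r6c6∈{6}] r6c6 is down to just 6, so r6c6=6.
Step 12. [r2c1∈{6}] nothing but 6 survives at r2c1. So r2c1=6.
Step 13. [r4c2∈{5}] nothing but 5 survives at r4c2, so r4c2=5.
Step 14. [r4c6∈{4}] r4c6 is down to just 4, so r4c6=4.
Step 15. [r5c4∈{2}] r5c4's peers cover all but 2. So r5c4=2.
Step 16. [r2c6∈{2}] r2c6 has the single candidate 2. So r2c6=2.
Step 17. [r4c3∈{6}] only 6 remains possible at r4c3. So r4c3=6.
Step 18. [r6c5∈{5}] r6c5's peers cover all but 5 ⇒ r6c5=5.
Step 19. [r2c2∈{1}] r2c2 is down to just 1 ⇒ r2c2=1.
Step 20. [r6c2∈{3}] only 3 remains possible at r6c2, so r6c2=3.
Step 21. [r1c3∈{3}] r1c3 is down to just 3 ⇒ r1c3=3.
Step 22. [r3c6∈{3}] r3c6's peers cover all but 3. So r3c6=3.

Answer: 2 4 3 6 1 5 / 6 1 5 3 4 2 / 4 2 1 5 6 3 / 3 5 6 1 2 4 / 5 6 4 2 3 1 / 1 3 2 4 5 6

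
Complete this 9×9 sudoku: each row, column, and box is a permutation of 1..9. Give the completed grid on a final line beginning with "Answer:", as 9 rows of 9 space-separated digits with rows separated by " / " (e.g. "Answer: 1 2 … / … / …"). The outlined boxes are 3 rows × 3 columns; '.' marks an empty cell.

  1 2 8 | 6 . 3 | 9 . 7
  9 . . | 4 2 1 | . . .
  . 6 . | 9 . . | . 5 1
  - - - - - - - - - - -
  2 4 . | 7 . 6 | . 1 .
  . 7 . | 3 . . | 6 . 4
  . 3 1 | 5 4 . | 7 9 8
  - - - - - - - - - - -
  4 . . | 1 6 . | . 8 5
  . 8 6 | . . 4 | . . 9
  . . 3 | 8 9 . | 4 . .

Step 1. [r7c7∈{2,3}] 3 has one home in row 7: r7c7, so r7c7=3.
Step 2. [r9c6∈{2,5,7}] 5 has one home in col 6: r9c6 ⇒ r9c6=5.
Step 3. [r9c1∈{7}] nothing but 7 survives at r9c1. So r9c1=7.
Step 4. [r9c9∈{2,6}] col 9 places 2 nowhere but r9c9 ⇒ r9c9=2.
Step 5. [r7c6∈{2,7}] across row 7, 7 lands solely at r7c6. So r7c6=7.
Step 6. [r3c6∈{8}] r3c6's peers cover all but 8, so r3c6=8.
Step 7. [r4c3∈{5,9}] r4c3 is the only open cell in row 4 admitting 9. So r4c3=9.
Step 8. [r2c8∈{3,6}] across col 8, 3 lands solely at r2c8. So r2c8=3.
Step 9. [r5c3∈{5}] r5c3 has the single candidate 5, so r5c3=5.
Step 10. [r4c5∈{8}] r4c5's peers cover all but 8, so r4c5=8.
Step 11. [r2c3∈{7}] only 7 remains possible at r2c3. So r2c3=7.
Step 12. [r6c6∈{2}] r6c6 has the single candidate 2, so r6c6=2.
Step 13. [r1c5∈{5}] r1c5's peers cover all but 5 ⇒ r1c5=5.
Step 14. [r8c8∈{7}] nothing but 7 survives at r8c8, so r8c8=7.
Step 15. [r5c5∈{1}] r5c5's peers cover all but 1 ⇒ r5c5=1.
Step 16. [r3c5∈{7}] r3c5's peers cover all but 7 ⇒ r3c5=7.
Step 17. [r9c2∈{1}] only 1 remains possible at r9c2, so r9c2=1.
Step 18. [r5c8∈{2}] r5c8's peers cover all but 2, so r5c8=2.
Step 19. [r5c1∈{8}] r5c1's peers cover all but 8 ⇒ r5c1=8.
Step 20. [r2c9∈{6}] r2c9 has the single candidate 6. So r2c9=6.
Step 21. [r7c2∈{9}] nothing but 9 survives at r7c2, so r7c2=9.
Step 22. [r2c2∈{5}] r2c2 has the single candidate 5, so r2c2=5.
Step 23. [r7c3∈{2}] r7c3 is down to just 2. So r7c3=2.
Step 24. [r4c9∈{3}] nothing but 3 survives at r4c9 ⇒ r4c9=3.
Step 25. [r3c7∈{2}] only 2 remains possible at r3c7, so r3c7=2.
Step 26. [r8c1∈{5}] r8c1 is down to just 5, so r8c1=5.
Step 27. [r9c8∈{6}] r9c8 has the single candidate 6, so r9c8=6.
Step 28. [r2c7∈{8}] r2c7 is down to just 8 ⇒ r2c7=8.
Step 29. [r8c4∈{2}] only 2 remains possible at r8c4 ⇒ r8c4=2.
Step 30. [r3c3∈{4}] nothing but 4 survives at r3c3, so r3c3=4.
Step 31. [r6c1∈{6}] r6c1 has the single candidate 6. So r6c1=6.
Step 32. [r8c7∈{1}] r8c7 has the single candidate 1, so r8c7=1.
Step 33. [r4c7∈{5}] only 5 remains possible at r4c7, so r4c7=5.
Step 34. [r8c5∈{3}] only 3 remains possible at r8c5 ⇒ r8c5=3.
Step 35. [r5c6∈{9}] only 9 remains possible at r5c6 ⇒ r5c6=9.
Step 36. [r1c8∈{4}] r1c8's peers cover all but 4 ⇒ r1c8=4.
Step 37. [r3c1∈{3}] only 3 remains possible at r3c1, so r3c1=3.

Answer: 1 2 8 6 5 3 9 4 7 / 9 5 7 4 2 1 8 3 6 / 3 6 4 9 7 8 2 5 1 / 2 4 9 7 8 6 5 1 3 / 8 7 5 3 1 9 6 2 4 / 6 3 1 5 4 2 7 9 8 / 4 9 2 1 6 7 3 8 5 / 5 8 6 2 3 4 1 7 9 / 7 1 3 8 9 5 4 6 2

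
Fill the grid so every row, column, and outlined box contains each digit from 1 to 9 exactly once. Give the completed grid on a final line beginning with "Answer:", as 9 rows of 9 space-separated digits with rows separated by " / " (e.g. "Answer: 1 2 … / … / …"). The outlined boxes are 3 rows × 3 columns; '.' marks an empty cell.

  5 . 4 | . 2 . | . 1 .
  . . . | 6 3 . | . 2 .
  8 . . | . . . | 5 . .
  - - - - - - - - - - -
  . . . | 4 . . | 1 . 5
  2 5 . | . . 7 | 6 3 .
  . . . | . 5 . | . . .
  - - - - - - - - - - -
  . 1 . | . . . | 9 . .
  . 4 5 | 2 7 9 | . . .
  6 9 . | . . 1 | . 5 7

Step 1. [r5c9∈{4,8,9}] r5c9 is the only open cell in row 5 admitting 4, so r5c9=4.
Step 2. [r2c2∈{7}] only 7 remains possible at r2c2. So r2c2=7.
Step 3. [r8c1∈{3}] r8c1's peers cover all but 3 ⇒ r8c1=3.
Step 4. [r8c7∈{8}] r8c7's peers cover all but 8, so r8c7=8.
Step 5. [r1c6∈{8}] only 8 remains possible at r1c6, so r1c6=8.
Step 6. [r3c6∈{4}] only 4 remains possible at r3c6. So r3c6=4.
Step 7. [r8c8∈{6}] nothing but 6 survives at r8c8, so r8c8=6.
Step 8. [r7c1∈{7}] r7c1 is down to just 7. So r7c1=7.
Step 9. [r4c1∈{9}] r4c1 has the single candidate 9, so r4c1=9.
Step 10. [r2c1∈{1}] only 1 remains possible at r2c1 ⇒ r2c1=1.
Step 11. [r3c2∈{2,3,6}] 2 has one home in col 2: r3c2 ⇒ r3c2=2.
Step 12. [r4c6∈{2,3,6}] row 4 places 2 nowhere but r4c6 ⇒ r4c6=2.
Step 13. [r7c4∈{3,5,8}] 5 has one home in col 4: r7c4, so r7c4=5.
Step 14. [r2c3∈{9}] r2c3's peers cover all but 9 ⇒ r2c3=9.
Step 15. [r7c8∈{4}] nothing but 4 survives at r7c8, so r7c8=4.
Step 16. [r6c2∈{3,6,8}] 3 in box 5 is pinned to row 6, so r6c2≠3.
Step 17. [r6c9∈{2,8,9}] the only places for 8 in col 8 are inside box 6. So r6c9≠8.
Step 18. [r6c3∈{1,3,6,7,8}] 3 in box 5 is pinned to row 6. So r6c3≠3.
Step 19. [r6c4∈{1,3,8,9}] the only places for 9 in box 6 are along row 6, so r6c4≠9.
Step 20. [r9c5∈{4,8}] across row 9, 4 lands solely at r9c5 ⇒ r9c5=4.
Step 21. [r6c3∈{1,6,7,8}] col 3 has a naked pair {2,8} at r7c3 and r9c3 ⇒ r6c3≠8.
Step 22. [r5c3∈{1,8}] col 3 has a naked pair {2,8} at r7c3 and r9c3, so r5c3≠8.
Step 23. [r5c3∈{1}] r5c3 is down to just 1, so r5c3=1.
Step 24. [r6c4∈{1,3,8}] 1 has one home in row 6: r6c4 ⇒ r6c4=1.
Step 25. [r9c4∈{3,8}] across col 4, 3 lands solely at r9c4, so r9c4=3.
Step 26. [r7c5∈{6,8}] across box 8, 8 lands solely at r7c5. So r7c5=8.
Step 27. [r1c7∈{3,7}] col 7 places 3 nowhere but r1c7. So r1c7=3.
Step 28. [r1c2∈{6}] r1c2 has the single candidate 6, so r1c2=6.
Step 29. [r6c7∈{2,7}] in col 7, 7 fits only at r6c7 ⇒ r6c7=7.
Step 30. [r1c9∈{9}] r1c9 has the single candidate 9, so r1c9=9.
Step 31. [r6c2∈{8}] r6c2 has the single candidate 8. So r6c2=8.
Step 32. [r4c5∈{6}] r4c5's peers cover all but 6. So r4c5=6.
Step 33. [r9c7∈{2}] only 2 remains possible at r9c7 ⇒ r9c7=2.
Step 34. [r5c5∈{9}] only 9 remains possible at r5c5 ⇒ r5c5=9.
Step 35. [r3c4∈{7,9}] 9 has one home in row 3: r3c4, so r3c4=9.
Step 36. [r4c2∈{3}] nothing but 3 survives at r4c2, so r4c2=3.
Step 37. [r4c8∈{8}] nothing but 8 survives at r4c8, so r4c8=8.
Step 38. [r6c8∈{9}] r6c8 has the single candidate 9. So r6c8=9.
Step 39. [r7c3∈{2}] nothing but 2 survives at r7c3 ⇒ r7c3=2.
Step 40. [r4c3∈{7}] r4c3's peers cover all but 7 ⇒ r4c3=7.
Step 41. [r9c3∈{8}] r9c3 has the single candidate 8 ⇒ r9c3=8.
Step 42. [r2c7∈{4}] nothing but 4 survives at r2c7, so r2c7=4.
Step 43. [r6c1∈{4}] nothing but 4 survives at r6c1, so r6c1=4.
Step 44. [r2c6∈{5}] only 5 remains possible at r2c6 ⇒ r2c6=5.
Step 45. [r5c4∈{8}] r5c4's peers cover all but 8, so r5c4=8.
Step 46. [r6c6∈{3}] nothing but 3 survives at r6c6 ⇒ r6c6=3.
Step 47. [r1c4∈{7}] r1c4 is down to just 7. So r1c4=7.
Step 48. [r3c9∈{6}] r3c9 is down to just 6, so r3c9=6.
Step 49. [r3c5∈{1}] r3c5 has the single candidate 1 ⇒ r3c5=1.
Step 50. [r3c3∈{3}] r3c3's peers cover all but 3, so r3c3=3.
Step 51. [r7c9∈{3}] only 3 remains possible at r7c9. So r7c9=3.
Step 52. [r8c9∈{1}] r8c9 is down to just 1, so r8c9=1.
Step 53. [r7c6∈{6}] r7c6 is down to just 6. So r7c6=6.
Step 54. [r2c9∈{8}] nothing but 8 survives at r2c9, so r2c9=8.
Step 55. [r6c3∈{6}] r6c3 is down to just 6 ⇒ r6c3=6.
Step 56. [r6c9∈{2}] nothing but 2 survives at r6c9 ⇒ r6c9=2.
Step 57. [r3c8∈{7}] r3c8 has the single candidate 7 ⇒ r3c8=7.

Answer: 5 6 4 7 2 8 3 1 9 / 1 7 9 6 3 5 4 2 8 / 8 2 3 9 1 4 5 7 6 / 9 3 7 4 6 2 1 8 5 / 2 5 1 8 9 7 6 3 4 / 4 8 6 1 5 3 7 9 2 / 7 1 2 5 8 6 9 4 3 / 3 4 5 2 7 9 8 6 1 / 6 9 8 3 4 1 2 5 7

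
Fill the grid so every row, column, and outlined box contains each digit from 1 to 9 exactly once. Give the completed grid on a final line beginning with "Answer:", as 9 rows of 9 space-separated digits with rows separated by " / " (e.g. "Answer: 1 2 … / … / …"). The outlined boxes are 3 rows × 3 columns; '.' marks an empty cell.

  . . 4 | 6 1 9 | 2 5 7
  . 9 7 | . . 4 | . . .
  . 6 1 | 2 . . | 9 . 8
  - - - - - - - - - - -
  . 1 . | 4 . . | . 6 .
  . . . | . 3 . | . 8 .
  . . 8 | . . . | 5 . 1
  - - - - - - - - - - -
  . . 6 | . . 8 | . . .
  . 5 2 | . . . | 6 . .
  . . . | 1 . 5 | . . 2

Step 1. [r8c1∈{1,3,4,7,8,9}] in row 8, 8 fits only at r8c1 ⇒ r8c1=8.
Step 2. [r6c8∈{2,3,4,7,9}] col 8 places 2 nowhere but r6c8, so r6c8=2.
Step 3. [r8c8∈{1,3,4,7,9}] r8c8 is the only open cell in row 8 admitting 1 ⇒ r8c8=1.
Step 4. [r1c1∈{3}] nothing but 3 survives at r1c1. So r1c1=3.
Step 5. [r2c8∈{3}] r2c8 is down to just 3. So r2c8=3.
Step 6. [r5c2∈{2,4,7}] r5c2 is the only open cell in col 2 admitting 2 ⇒ r5c2=2.
Step 7. [r4c5∈{2,5,7,8,9}] in row 4, 8 fits only at r4c5. So r4c5=8.
Step 8. [r6c2∈{3,4,7}] across row 6, 3 lands solely at r6c2 ⇒ r6c2=3.
Step 9. [r6c1∈{4,6,7,9}] across row 6, 4 lands solely at r6c1. So r6c1=4.
Step 10. [r5c4∈{5,7,9}] box 5 places 5 nowhere but r5c4, so r5c4=5.
Step 11. [r5c3∈{9}] nothing but 9 survives at r5c3. So r5c3=9.
Step 12. [r9c5∈{4,6,7,9}] 6 has one home in row 9: r9c5, so r9c5=6.
Step 13. [r7c5∈{2,4,7,9}] in row 7, 2 fits only at r7c5 ⇒ r7c5=2.
Step 14. [r4c9∈{3,9}] r4c9 is the only open cell in row 4 admitting 9 ⇒ r4c9=9.
Step 15. [r4c7∈{3,7}] 3 has one home in row 4: r4c7, so r4c7=3.
Step 16. [r5c7∈{4,7}] in box 6, 7 fits only at r5c7 ⇒ r5c7=7.
Step 17. [r7c7∈{4}] nothing but 4 survives at r7c7 ⇒ r7c7=4.
Step 18. [r7c2∈{7}] nothing but 7 survives at r7c2. So r7c2=7.
Step 19. [r8c9∈{3}] r8c9's peers cover all but 3. So r8c9=3.
Step 20. [r8c6∈{7}] only 7 remains possible at r8c6. So r8c6=7.
Step 21. [r3c1∈{5}] r3c1 is down to just 5. So r3c1=5.
Step 22. [r8c4∈{9}] r8c4 has the single candidate 9. So r8c4=9.
Step 23. [r9c1∈{9}] r9c1's peers cover all but 9. So r9c1=9.
Step 24. [r5c6∈{1,6}] r5c6 is the only open cell in row 5 admitting 1 ⇒ r5c6=1.
Step 25. [r3c5∈{7}] r3c5 is down to just 7. So r3c5=7.
Step 26. [r6c5∈{9}] r6c5 has the single candidate 9 ⇒ r6c5=9.
Step 27. [r9c8∈{7}] r9c8 is down to just 7, so r9c8=7.
Step 28. [r5c1∈{6}] r5c1 is down to just 6, so r5c1=6.
Step 29. [r2c9∈{6}] nothing but 6 survives at r2c9. So r2c9=6.
Step 30. [r4c1∈{7}] only 7 remains possible at r4c1, so r4c1=7.
Step 31. [r5c9∈{4}] r5c9's peers cover all but 4. So r5c9=4.
Step 32. [r7c8∈{9}] only 9 remains possible at r7c8 ⇒ r7c8=9.
Step 33. [r2c4∈{8}] only 8 remains possible at r2c4. So r2c4=8.
Step 34. [r3c8∈{4}] nothing but 4 survives at r3c8 ⇒ r3c8=4.
Step 35. [r3c6∈{3}] only 3 remains possible at r3c6. So r3c6=3.
Step 36. [r9c7∈{8}] nothing but 8 survives at r9c7. So r9c7=8.
Step 37. [r7c1∈{1}] nothing but 1 survives at r7c1, so r7c1=1.
Step 38. [r2c7∈{1}] r2c7 is down to just 1. So r2c7=1.
Step 39. [r2c1∈{2}] only 2 remains possible at r2c1, so r2c1=2.
Step 40. [r7c4∈{3}] r7c4 is down to just 3, so r7c4=3.
Step 41. [r7c9∈{5}] r7c9 is down to just 5, so r7c9=5.
Step 42. [r4c6∈{2}] r4c6 is down to just 2, so r4c6=2.
Step 43. [r9c2∈{4}] r9c2 is down to just 4. So r9c2=4.
Step 44. [r2c5∈{5}] r2c5 has the single candidate 5 ⇒ r2c5=5.
Step 45. [r9c3∈{3}] nothing but 3 survives at r9c3, so r9c3=3.
Step 46. [r6c6∈{6}] r6c6 has the single candidate 6. So r6c6=6.
Step 47. [r4c3∈{5}] nothing but 5 survives at r4c3. So r4c3=5.
Step 48. [r6c4∈{7}] r6c4 has the single candidate 7. So r6c4=7.
Step 49. [r8c5∈{4}] r8c5's peers cover all but 4 ⇒ r8c5=4.
Step 50. [r1c2∈{8}] nothing but 8 survives at r1c2, so r1c2=8.

Answer: 3 8 4 6 1 9 2 5 7 / 2 9 7 8 5 4 1 3 6 / 5 6 1 2 7 3 9 4 8 / 7 1 5 4 8 2 3 6 9 / 6 2 9 5 3 1 7 8 4 / 4 3 8 7 9 6 5 2 1 / 1 7 6 3 2 8 4 9 5 / 8 5 2 9 4 7 6 1 3 / 9 4 3 1 6 5 8 7 2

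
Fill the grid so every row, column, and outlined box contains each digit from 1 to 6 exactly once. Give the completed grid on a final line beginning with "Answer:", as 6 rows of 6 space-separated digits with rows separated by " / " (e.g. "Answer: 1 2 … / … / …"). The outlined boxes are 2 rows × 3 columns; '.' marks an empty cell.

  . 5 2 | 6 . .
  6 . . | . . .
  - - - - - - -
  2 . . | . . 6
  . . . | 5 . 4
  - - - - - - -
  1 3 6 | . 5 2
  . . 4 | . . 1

Step 1. [r1c5∈{1,3,4}] row 1 places 1 nowhere but r1c5, so r1c5=1.
Step 2. [r3c5∈{3}] r3c5's peers cover all but 3. So r3c5=3.
Step 3. [r2c4∈{2,3,4}] across col 4, 2 lands solely at r2c4. So r2c4=2.
Step 4. [r3c2∈{1,4}] in row 3, 4 fits only at r3c2. So r3c2=4.
Step 5. [r4c1∈{3}] r4c1 has the single candidate 3 ⇒ r4c1=3.
Step 6. [r4c3∈{1}] r4c3 has the single candidate 1 ⇒ r4c3=1.
Step 7. [r2c6∈{3,5}] in row 2, 5 fits only at r2c6 ⇒ r2c6=5.
Step 8. [r3c4∈{1}] r3c4's peers cover all but 1. So r3c4=1.
Step 9. [r1c6∈{3}] r1c6 has the single candidate 3, so r1c6=3.
Step 10. [r2c3∈{3}] r2c3 is down to just 3. So r2c3=3.
Step 11. [r6c2∈{2}] only 2 remains possible at r6c2. So r6c2=2.
Step 12. [r5c4∈{4}] only 4 remains possible at r5c4, so r5c4=4.
Step 13. [r2c2∈{1}] only 1 remains possible at r2c2, so r2c2=1.
Step 14. [r6c4∈{3}] r6c4 is down to just 3 ⇒ r6c4=3.
Step 15. [r3c3∈{5}] r3c3's peers cover all but 5, so r3c3=5.
Step 16. [r2c5∈{4}] r2c5 has the single candidate 4. So r2c5=4.
Step 17. [r4c5∈{2}] only 2 remains possible at r4c5, so r4c5=2.
Step 18. [r6c5∈{6}] r6c5 has the single candidate 6. So r6c5=6.
Step 19. [r6c1∈{5}] r6c1 is down to just 5, so r6c1=5.
Step 20. [r4c2∈{6}] r4c2 has the single candidate 6, so r4c2=6.
Step 21. [r1c1∈{4}] r1c1's peers cover all but 4, so r1c1=4.

Answer: 4 5 2 6 1 3 / 6 1 3 2 4 5 / 2 4 5 1 3 6 / 3 6 1 5 2 4 / 1 3 6 4 5 2 / 5 2 4 3 6 1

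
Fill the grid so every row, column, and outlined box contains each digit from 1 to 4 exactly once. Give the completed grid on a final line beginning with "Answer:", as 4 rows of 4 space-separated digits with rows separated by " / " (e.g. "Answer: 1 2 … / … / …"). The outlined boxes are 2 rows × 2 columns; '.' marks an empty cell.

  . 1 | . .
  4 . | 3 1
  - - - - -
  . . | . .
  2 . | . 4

Step 1. [r3c4∈{2,3}] 3 has one home in col 4: r3c4. So r3c4=3.
Step 2. [r3c3∈{1,2}] row 3 places 2 nowhere but r3c3. So r3c3=2.
Step 3. [r4c3∈{1}] only 1 remains possible at r4c3, so r4c3=1.
Step 4. [r2c2∈{2}] r2c2 has the single candidate 2. So r2c2=2.
Step 5. [r1c4∈{2}] r1c4 has the single candidate 2 ⇒ r1c4=2.
Step 6. [r3c1∈{1}] r3c1 has the single candidate 1, so r3c1=1.
Step 7. [r1c1∈{3}] nothing but 3 survives at r1c1. So r1c1=3.
Step 8. [r1c3∈{4}] r1c3 is down to just 4 ⇒ r1c3=4.
Step 9. [r4c2∈{3}] r4c2 is down to just 3 ⇒ r4c2=3.
Step 10. [r3c2∈{4}] only 4 remains possible at r3c2 ⇒ r3c2=4.

Answer: 3 1 4 2 / 4 2 3 1 / 1 4 2 3 / 2 3 1 4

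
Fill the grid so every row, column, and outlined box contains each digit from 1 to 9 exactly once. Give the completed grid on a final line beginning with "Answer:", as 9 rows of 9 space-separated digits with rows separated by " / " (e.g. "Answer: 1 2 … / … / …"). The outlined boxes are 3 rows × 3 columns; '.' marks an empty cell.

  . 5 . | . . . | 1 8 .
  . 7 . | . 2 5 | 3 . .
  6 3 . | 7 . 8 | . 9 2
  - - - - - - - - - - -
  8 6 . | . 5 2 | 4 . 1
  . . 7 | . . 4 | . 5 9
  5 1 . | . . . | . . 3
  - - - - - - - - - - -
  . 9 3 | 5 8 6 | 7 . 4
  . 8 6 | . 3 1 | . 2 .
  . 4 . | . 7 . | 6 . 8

Step 1. [r7c1∈{1,2}] r7c1 is the only open cell in row 7 admitting 2. So r7c1=2.
Step 2. [r6c3∈{2,4,9}] across row 6, 4 lands solely at r6c3 ⇒ r6c3=4.
Step 3. [r9c6∈{9}] nothing but 9 survives at r9c6, so r9c6=9.
Step 4. [r3c5∈{1,4}] row 3 places 4 nowhere but r3c5. So r3c5=4.
Step 5. [r2c4∈{1,6,9}] box 2 places 1 nowhere but r2c4 ⇒ r2c4=1.
Step 6. [r6c8∈{6,7}] 6 has one home in box 6: r6c8 ⇒ r6c8=6.
Step 7. [r6c5∈{9}] r6c5 has the single candidate 9 ⇒ r6c5=9.
Step 8. [r1c4∈{3,6,9}] col 4 places 9 nowhere but r1c4. So r1c4=9.
Step 9. [r5c4∈{3,6,8}] 6 has one home in col 4: r5c4 ⇒ r5c4=6.
Step 10. [r5c7∈{2,8}] r5c7 is the only open cell in row 5 admitting 8. So r5c7=8.
Step 11. [r2c1∈{4,9}] 9 has one home in col 1: r2c1. So r2c1=9.
Step 12. [r9c1∈{1}] nothing but 1 survives at r9c1 ⇒ r9c1=1.
Step 13. [r1c9∈{6,7}] 7 has one home in row 1: r1c9 ⇒ r1c9=7.
Step 14. [r8c7∈{5,9}] 9 has one home in row 8: r8c7, so r8c7=9.
Step 15. [r5c1∈{3}] r5c1 has the single candidate 3, so r5c1=3.
Step 16. [r9c3∈{5}] only 5 remains possible at r9c3. So r9c3=5.
Step 17. [r1c1∈{4}] r1c1 is down to just 4, so r1c1=4.
Step 18. [r5c2∈{2}] r5c2 has the single candidate 2. So r5c2=2.
Step 19. [r8c1∈{7}] r8c1 is down to just 7. So r8c1=7.
Step 20. [r6c6∈{7}] r6c6 has the single candidate 7 ⇒ r6c6=7.
Step 21. [r9c8∈{3}] r9c8 has the single candidate 3 ⇒ r9c8=3.
Step 22. [r2c8∈{4}] r2c8 has the single candidate 4 ⇒ r2c8=4.
Step 23. [r8c9∈{5}] r8c9 has the single candidate 5 ⇒ r8c9=5.
Step 24. [r7c8∈{1}] r7c8 is down to just 1 ⇒ r7c8=1.
Step 25. [r2c3∈{8}] only 8 remains possible at r2c3, so r2c3=8.
Step 26. [r6c7∈{2}] only 2 remains possible at r6c7. So r6c7=2.
Step 27. [r9c4∈{2}] r9c4 has the single candidate 2 ⇒ r9c4=2.
Step 28. [r3c3∈{1}] only 1 remains possible at r3c3 ⇒ r3c3=1.
Step 29. [r8c4∈{4}] only 4 remains possible at r8c4, so r8c4=4.
Step 30. [r1c5∈{6}] nothing but 6 survives at r1c5 ⇒ r1c5=6.
Step 31. [r1c3∈{2}] nothing but 2 survives at r1c3 ⇒ r1c3=2.
Step 32. [r5c5∈{1}] r5c5 has the single candidate 1. So r5c5=1.
Step 33. [r4c4∈{3}] r4c4 has the single candidate 3, so r4c4=3.
Step 34. [r3c7∈{5}] nothing but 5 survives at r3c7. So r3c7=5.
Step 35. [r4c8∈{7}] only 7 remains possible at r4c8, so r4c8=7.
Step 36. [r1c6∈{3}] r1c6's peers cover all but 3. So r1c6=3.
Step 37. [r6c4∈{8}] only 8 remains possible at r6c4 ⇒ r6c4=8.
Step 38. [r2c9∈{6}] nothing but 6 survives at r2c9, so r2c9=6.
Step 39. [r4c3∈{9}] r4c3's peers cover all but 9 ⇒ r4c3=9.

Answer: 4 5 2 9 6 3 1 8 7 / 9 7 8 1 2 5 3 4 6 / 6 3 1 7 4 8 5 9 2 / 8 6 9 3 5 2 4 7 1 / 3 2 7 6 1 4 8 5 9 / 5 1 4 8 9 7 2 6 3 / 2 9 3 5 8 6 7 1 4 / 7 8 6 4 3 1 9 2 5 / 1 4 5 2 7 9 6 3 8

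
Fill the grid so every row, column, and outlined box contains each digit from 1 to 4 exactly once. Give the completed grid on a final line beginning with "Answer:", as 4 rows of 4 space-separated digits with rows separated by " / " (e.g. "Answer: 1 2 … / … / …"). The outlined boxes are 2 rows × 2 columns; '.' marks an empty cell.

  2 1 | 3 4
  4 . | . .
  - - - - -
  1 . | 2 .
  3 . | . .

Step 1. [r4c4∈{1}] only 1 remains possible at r4c4. So r4c4=1.
Step 2. [r3c2∈{4}] r3c2's peers cover all but 4, so r3c2=4.
Step 3. [r2c3∈{1}] r2c3's peers cover all but 1, so r2c3=1.
Step 4. [r4c3∈{4}] r4c3 is down to just 4 ⇒ r4c3=4.
Step 5. [r2c2∈{3}] nothing but 3 survives at r2c2. So r2c2=3.
Step 6. [r2c4∈{2}] only 2 remains possible at r2c4, so r2c4=2.
Step 7. [r3c4∈{3}] r3c4's peers cover all but 3. So r3c4=3.
Step 8. [r4c2∈{2}] nothing but 2 survives at r4c2. So r4c2=2.

Answer: 2 1 3 4 / 4 3 1 2 / 1 4 2 3 / 3 2 4 1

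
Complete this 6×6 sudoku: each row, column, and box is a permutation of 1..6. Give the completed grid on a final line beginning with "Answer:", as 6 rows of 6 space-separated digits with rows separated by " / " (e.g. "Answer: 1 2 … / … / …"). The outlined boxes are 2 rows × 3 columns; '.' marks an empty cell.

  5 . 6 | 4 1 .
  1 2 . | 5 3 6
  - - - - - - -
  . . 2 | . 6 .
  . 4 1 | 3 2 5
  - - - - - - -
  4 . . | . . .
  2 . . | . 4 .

Step 1. [r3c2∈{3,5}] row 3 places 5 nowhere but r3c2 ⇒ r3c2=5.
Step 2. [r5c4∈{1,2,6}] in col 4, 2 fits only at r5c4 ⇒ r5c4=2.
Step 3. [r5c2∈{1,3,6}] 6 has one home in row 5: r5c2 ⇒ r5c2=6.
Step 4. [r5c6∈{1,3}] r5c6 is the only open cell in row 5 admitting 1 ⇒ r5c6=1.
Step 5. [r5c3∈{3,5}] 3 has one home in row 5: r5c3. So r5c3=3.
Step 6. [r3c1∈{3}] nothing but 3 survives at r3c1 ⇒ r3c1=3.
Step 7. [r3c6∈{4}] nothing but 4 survives at r3c6 ⇒ r3c6=4.
Step 8. [r1c2∈{3}] nothing but 3 survives at r1c2. So r1c2=3.
Step 9. [r6c6∈{3}] r6c6's peers cover all but 3. So r6c6=3.
Step 10. [r6c2∈{1}] only 1 remains possible at r6c2 ⇒ r6c2=1.
Step 11. [r2c3∈{4}] nothing but 4 survives at r2c3. So r2c3=4.
Step 12. [r6c3∈{5}] only 5 remains possible at r6c3, so r6c3=5.
Step 13. [r4c1∈{6}] nothing but 6 survives at r4c1 ⇒ r4c1=6.
Step 14. [r3c4∈{1}] nothing but 1 survives at r3c4 ⇒ r3c4=1.
Step 15. [r5c5∈{5}] nothing but 5 survives at r5c5, so r5c5=5.
Step 16. [r6c4∈{6}] r6c4 is down to just 6 ⇒ r6c4=6.
Step 17. [r1c6∈{2}] nothing but 2 survives at r1c6, so r1c6=2.

Answer: 5 3 6 4 1 2 / 1 2 4 5 3 6 / 3 5 2 1 6 4 / 6 4 1 3 2 5 / 4 6 3 2 5 1 / 2 1 5 6 4 3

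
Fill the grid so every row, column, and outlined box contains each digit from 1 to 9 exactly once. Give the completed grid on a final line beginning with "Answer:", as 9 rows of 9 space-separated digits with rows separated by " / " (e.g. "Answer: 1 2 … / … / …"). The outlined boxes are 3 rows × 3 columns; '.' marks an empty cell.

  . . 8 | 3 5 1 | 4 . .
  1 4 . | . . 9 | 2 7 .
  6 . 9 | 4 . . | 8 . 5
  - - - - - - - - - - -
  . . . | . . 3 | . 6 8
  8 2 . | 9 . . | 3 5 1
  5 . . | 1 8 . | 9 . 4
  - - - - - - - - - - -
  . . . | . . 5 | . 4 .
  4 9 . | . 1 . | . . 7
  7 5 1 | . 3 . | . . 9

Step 1. [r7c9∈{2,3,6}] col 9 places 2 nowhere but r7c9 ⇒ r7c9=2.
Step 2. [r9c7∈{6}] r9c7's peers cover all but 6 ⇒ r9c7=6.
Step 3. [r2c4∈{6,8}] r2c4 is the only open cell in row 2 admitting 8, so r2c4=8.
Step 4. [r9c4∈{2}] r9c4 is down to just 2 ⇒ r9c4=2.
Step 5. [r4c7∈{7}] r4c7's peers cover all but 7, so r4c7=7.
Step 6. [r8c4∈{6}] r8c4 is down to just 6 ⇒ r8c4=6.
Step 7. [r2c9∈{3,6}] 3 has one home in col 9: r2c9. So r2c9=3.
Step 8. [r4c5∈{2,4}] r4c5 is the only open cell in row 4 admitting 2. So r4c5=2.
Step 9. [r3c5∈{7}] only 7 remains possible at r3c5, so r3c5=7.
Step 10. [r5c5∈{4,6}] col 5 places 4 nowhere but r5c5, so r5c5=4.
Step 11. [r7c1∈{3}] r7c1 is down to just 3. So r7c1=3.
Step 12. [r7c3∈{6}] nothing but 6 survives at r7c3 ⇒ r7c3=6.
Step 13. [r5c3∈{7}] r5c3's peers cover all but 7. So r5c3=7.
Step 14. [r9c8∈{8}] nothing but 8 survives at r9c8. So r9c8=8.
Step 15. [r6c2∈{3,6}] across col 2, 6 lands solely at r6c2. So r6c2=6.
Step 16. [r4c3∈{4}] r4c3's peers cover all but 4, so r4c3=4.
Step 17. [r8c7∈{5}] r8c7 has the single candidate 5, so r8c7=5.
Step 18. [r1c9∈{6}] only 6 remains possible at r1c9 ⇒ r1c9=6.
Step 19. [r4c1∈{9}] r4c1 has the single candidate 9 ⇒ r4c1=9.
Step 20. [r6c6∈{7}] r6c6 is down to just 7. So r6c6=7.
Step 21. [r2c5∈{6}] only 6 remains possible at r2c5. So r2c5=6.
Step 22. [r8c6∈{8}] r8c6's peers cover all but 8, so r8c6=8.
Step 23. [r9c6∈{4}] only 4 remains possible at r9c6 ⇒ r9c6=4.
Step 24. [r8c3∈{2}] nothing but 2 survives at r8c3. So r8c3=2.
Step 25. [r3c8∈{1}] only 1 remains possible at r3c8. So r3c8=1.
Step 26. [r7c5∈{9}] only 9 remains possible at r7c5 ⇒ r7c5=9.
Step 27. [r3c6∈{2}] r3c6 is down to just 2, so r3c6=2.
Step 28. [r6c3∈{3}] r6c3's peers cover all but 3. So r6c3=3.
Step 29. [r1c1∈{2}] r1c1's peers cover all but 2 ⇒ r1c1=2.
Step 30. [r2c3∈{5}] nothing but 5 survives at r2c3. So r2c3=5.
Step 31. [r1c2∈{7}] only 7 remains possible at r1c2, so r1c2=7.
Step 32. [r4c2∈{1}] r4c2's peers cover all but 1. So r4c2=1.
Step 33. [r5c6∈{6}] nothing but 6 survives at r5c6 ⇒ r5c6=6.
Step 34. [r1c8∈{9}] nothing but 9 survives at r1c8, so r1c8=9.
Step 35. [r7c4∈{7}] r7c4 has the single candidate 7. So r7c4=7.
Step 36. [r6c8∈{2}] r6c8's peers cover all but 2 ⇒ r6c8=2.
Step 37. [r7c7∈{1}] nothing but 1 survives at r7c7 ⇒ r7c7=1.
Step 38. [r8c8∈{3}] only 3 remains possible at r8c8 ⇒ r8c8=3.
Step 39. [r4c4∈{5}] r4c4 is down to just 5 ⇒ r4c4=5.
Step 40. [r7c2∈{8}] r7c2 is down to just 8, so r7c2=8.
Step 41. [r3c2∈{3}] nothing but 3 survives at r3c2 ⇒ r3c2=3.

Answer: 2 7 8 3 5 1 4 9 6 / 1 4 5 8 6 9 2 7 3 / 6 3 9 4 7 2 8 1 5 / 9 1 4 5 2 3 7 6 8 / 8 2 7 9 4 6 3 5 1 / 5 6 3 1 8 7 9 2 4 / 3 8 6 7 9 5 1 4 2 / 4 9 2 6 1 8 5 3 7 / 7 5 1 2 3 4 6 8 9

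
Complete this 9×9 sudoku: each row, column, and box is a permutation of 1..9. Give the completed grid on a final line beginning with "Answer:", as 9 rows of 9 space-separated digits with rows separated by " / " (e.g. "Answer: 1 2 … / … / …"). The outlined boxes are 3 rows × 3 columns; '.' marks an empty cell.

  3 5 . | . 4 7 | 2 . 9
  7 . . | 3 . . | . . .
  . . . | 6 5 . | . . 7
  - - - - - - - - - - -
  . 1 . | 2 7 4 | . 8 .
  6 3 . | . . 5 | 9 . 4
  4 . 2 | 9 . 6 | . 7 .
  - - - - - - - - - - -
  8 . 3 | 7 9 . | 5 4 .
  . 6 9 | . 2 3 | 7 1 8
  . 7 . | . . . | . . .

Step 1. [r7c9∈{2,6}] 6 has one home in row 7: r7c9, so r7c9=6.
Step 2. [r9c7∈{3}] only 3 remains possible at r9c7 ⇒ r9c7=3.
Step 3. [r7c6∈{1}] r7c6's peers cover all but 1, so r7c6=1.
Step 4. [r9c3∈{1,4,5}] r9c3 is the only open cell in box 7 admitting 4. So r9c3=4.
Step 5. [r6c2∈{8}] r6c2 is down to just 8 ⇒ r6c2=8.
Step 6. [r6c7∈{1}] nothing but 1 survives at r6c7 ⇒ r6c7=1.
Step 7. [r9c6∈{8}] r9c6 is down to just 8, so r9c6=8.
Step 8. [r1c8∈{6}] only 6 remains possible at r1c8, so r1c8=6.
Step 9. [r2c9∈{1,5}] r2c9 is the only open cell in col 9 admitting 1, so r2c9=1.
Step 10. [r2c5∈{8}] r2c5's peers cover all but 8 ⇒ r2c5=8.
Step 11. [r8c1∈{5}] r8c1 is down to just 5 ⇒ r8c1=5.
Step 12. [r7c2∈{2}] nothing but 2 survives at r7c2. So r7c2=2.
Step 13. [r3c1∈{1,2,9}] across col 1, 2 lands solely at r3c1. So r3c1=2.
Step 14. [r1c3∈{1,8}] in row 1, 8 fits only at r1c3 ⇒ r1c3=8.
Step 15. [r2c7∈{4}] nothing but 4 survives at r2c7. So r2c7=4.
Step 16. [r3c6∈{9}] r3c6 has the single candidate 9, so r3c6=9.
Step 17. [r6c9∈{3,5}] row 6 places 5 nowhere but r6c9. So r6c9=5.
Step 18. [r9c8∈{2,9}] r9c8 is the only open cell in row 9 admitting 9. So r9c8=9.
Step 19. [r5c4∈{1,8}] in row 5, 8 fits only at r5c4. So r5c4=8.
Step 20. [r5c3∈{7}] r5c3 has the single candidate 7. So r5c3=7.
Step 21. [r1c4∈{1}] r1c4 is down to just 1, so r1c4=1.
Step 22. [r2c2∈{9}] r2c2 has the single candidate 9, so r2c2=9.
Step 23. [r2c6∈{2}] nothing but 2 survives at r2c6, so r2c6=2.
Step 24. [r4c3∈{5}] r4c3's peers cover all but 5 ⇒ r4c3=5.
Step 25. [r4c9∈{3}] only 3 remains possible at r4c9 ⇒ r4c9=3.
Step 26. [r9c1∈{1}] only 1 remains possible at r9c1. So r9c1=1.
Step 27. [r9c5∈{6}] only 6 remains possible at r9c5, so r9c5=6.
Step 28. [r2c3∈{6}] r2c3's peers cover all but 6 ⇒ r2c3=6.
Step 29. [r5c5∈{1}] r5c5 is down to just 1. So r5c5=1.
Step 30. [r5c8∈{2}] nothing but 2 survives at r5c8, so r5c8=2.
Step 31. [r4c1∈{9}] r4c1's peers cover all but 9 ⇒ r4c1=9.
Step 32. [r4c7∈{6}] only 6 remains possible at r4c7 ⇒ r4c7=6.
Step 33. [r9c9∈{2}] nothing but 2 survives at r9c9, so r9c9=2.
Step 34. [r2c8∈{5}] nothing but 5 survives at r2c8, so r2c8=5.
Step 35. [r3c8∈{3}] nothing but 3 survives at r3c8, so r3c8=3.
Step 36. [r6c5∈{3}] r6c5 is down to just 3, so r6c5=3.
Step 37. [r3c3∈{1}] only 1 remains possible at r3c3 ⇒ r3c3=1.
Step 38. [r3c2∈{4}] r3c2 is down to just 4 ⇒ r3c2=4.
Step 39. [r8c4∈{4}] nothing but 4 survives at r8c4 ⇒ r8c4=4.
Step 40. [r3c7∈{8}] r3c7's peers cover all but 8, so r3c7=8.
Step 41. [r9c4∈{5}] nothing but 5 survives at r9c4. So r9c4=5.

Answer: 3 5 8 1 4 7 2 6 9 / 7 9 6 3 8 2 4 5 1 / 2 4 1 6 5 9 8 3 7 / 9 1 5 2 7 4 6 8 3 / 6 3 7 8 1 5 9 2 4 / 4 8 2 9 3 6 1 7 5 / 8 2 3 7 9 1 5 4 6 / 5 6 9 4 2 3 7 1 8 / 1 7 4 5 6 8 3 9 2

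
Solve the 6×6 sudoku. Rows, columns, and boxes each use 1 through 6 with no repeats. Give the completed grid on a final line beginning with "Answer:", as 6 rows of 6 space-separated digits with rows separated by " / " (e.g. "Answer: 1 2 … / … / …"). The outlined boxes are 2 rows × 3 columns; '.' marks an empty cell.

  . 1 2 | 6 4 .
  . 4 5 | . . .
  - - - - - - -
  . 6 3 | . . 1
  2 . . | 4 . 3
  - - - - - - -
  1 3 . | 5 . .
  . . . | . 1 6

Step 1. [r5c5∈{2}] r5c5's peers cover all but 2, so r5c5=2.
Step 2. [r4c2∈{5}] r4c2 is down to just 5. So r4c2=5.
Step 3. [r2c4∈{1,2,3}] row 2 places 1 nowhere but r2c4, so r2c4=1.
Step 4. [r6c3∈{4}] r6c3 is down to just 4, so r6c3=4.
Step 5. [r1c1∈{3}] r1c1 is down to just 3 ⇒ r1c1=3.
Step 6. [r2c6∈{2}] r2c6 is down to just 2 ⇒ r2c6=2.
Step 7. [r3c1∈{4}] nothing but 4 survives at r3c1. So r3c1=4.
Step 8. [r3c5∈{5}] only 5 remains possible at r3c5, so r3c5=5.
Step 9. [r3c4∈{2}] only 2 remains possible at r3c4. So r3c4=2.
Step 10. [r4c5∈{6}] nothing but 6 survives at r4c5. So r4c5=6.
Step 11. [r2c5∈{3}] nothing but 3 survives at r2c5 ⇒ r2c5=3.
Step 12. [r6c4∈{3}] r6c4 is down to just 3. So r6c4=3.
Step 13. [r5c3∈{6}] nothing but 6 survives at r5c3 ⇒ r5c3=6.
Step 14. [r1c6∈{5}] r1c6 has the single candidate 5 ⇒ r1c6=5.
Step 15. [r2c1∈{6}] nothing but 6 survives at r2c1, so r2c1=6.
Step 16. [r5c6∈{4}] only 4 remains possible at r5c6. So r5c6=4.
Step 17. [r6c1∈{5}] r6c1 is down to just 5, so r6c1=5.
Step 18. [r4c3∈{1}] r4c3 is down to just 1 ⇒ r4c3=1.
Step 19. [r6c2∈{2}] nothing but 2 survives at r6c2. So r6c2=2.

Answer: 3 1 2 6 4 5 / 6 4 5 1 3 2 / 4 6 3 2 5 1 / 2 5 1 4 6 3 / 1 3 6 5 2 4 / 5 2 4 3 1 6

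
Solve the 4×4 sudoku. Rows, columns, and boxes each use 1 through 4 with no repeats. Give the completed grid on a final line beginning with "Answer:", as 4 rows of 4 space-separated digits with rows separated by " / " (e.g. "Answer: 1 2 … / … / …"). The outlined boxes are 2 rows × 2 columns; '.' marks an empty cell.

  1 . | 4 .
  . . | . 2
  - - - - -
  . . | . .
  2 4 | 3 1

Step 1. [r2c2∈{3}] r2c2 has the single candidate 3. So r2c2=3.
Step 2. [r3c1∈{3}] r3c1's peers cover all but 3 ⇒ r3c1=3.
Step 3. [r3c4∈{4}] nothing but 4 survives at r3c4. So r3c4=4.
Step 4. [r3c2∈{1}] nothing but 1 survives at r3c2. So r3c2=1.
Step 5. [r2c1∈{4}] nothing but 4 survives at r2c1. So r2c1=4.
Step 6. [r3c3∈{2}] r3c3 is down to just 2, so r3c3=2.
Step 7. [r1c4∈{3}] r1c4 is down to just 3. So r1c4=3.
Step 8. [r1c2∈{2}] only 2 remains possible at r1c2. So r1c2=2.
Step 9. [r2c3∈{1}] r2c3's peers cover all but 1, so r2c3=1.

Answer: 1 2 4 3 / 4 3 1 2 / 3 1 2 4 / 2 4 3 1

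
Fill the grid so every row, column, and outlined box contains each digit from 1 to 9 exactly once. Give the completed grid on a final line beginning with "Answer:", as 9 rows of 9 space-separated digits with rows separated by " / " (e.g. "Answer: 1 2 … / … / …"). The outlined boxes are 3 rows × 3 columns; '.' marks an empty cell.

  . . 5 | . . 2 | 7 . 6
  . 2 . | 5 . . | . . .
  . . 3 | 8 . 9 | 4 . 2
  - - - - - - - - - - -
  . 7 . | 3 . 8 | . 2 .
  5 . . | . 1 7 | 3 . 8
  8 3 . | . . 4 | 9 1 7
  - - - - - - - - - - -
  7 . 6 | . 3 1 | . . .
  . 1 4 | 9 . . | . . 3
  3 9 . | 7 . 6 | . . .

Step 1. [r3c1∈{1,6}] in row 3, 1 fits only at r3c1. So r3c1=1.
Step 2. [r6c5∈{2,5,6}] r6c5 is the only open cell in row 6 admitting 5, so r6c5=5.
Step 3. [r1c5∈{4}] r1c5 is down to just 4 ⇒ r1c5=4.
Step 4. [r1c1∈{9}] r1c1 is down to just 9. So r1c1=9.
Step 5. [r7c2∈{5,8}] in col 2, 5 fits only at r7c2 ⇒ r7c2=5.
Step 6. [r9c3∈{2,8}] across box 7, 8 lands solely at r9c3, so r9c3=8.
Step 7. [r8c5∈{2,8}] col 5 places 8 nowhere but r8c5 ⇒ r8c5=8.
Step 8. [r5c2∈{4,6}] col 2 places 4 nowhere but r5c2. So r5c2=4.
Step 9. [r4c1∈{6}] r4c1 has the single candidate 6. So r4c1=6.
Step 10. [r4c9∈{4,5}] 4 has one home in row 4: r4c9. So r4c9=4.
Step 11. [r9c9∈{1,5}] col 9 places 5 nowhere but r9c9 ⇒ r9c9=5.
Step 12. [r6c3∈{2}] r6c3 is down to just 2 ⇒ r6c3=2.
Step 13. [r7c4∈{2,4}] col 4 places 4 nowhere but r7c4 ⇒ r7c4=4.
Step 14. [r7c7∈{2,8}] in row 7, 2 fits only at r7c7 ⇒ r7c7=2.
Step 15. [r2c7∈{1,8}] r2c7 is the only open cell in col 7 admitting 8, so r2c7=8.
Step 16. [r2c5∈{6,7}] 6 has one home in row 2: r2c5 ⇒ r2c5=6.
Step 17. [r7c9∈{9}] r7c9's peers cover all but 9. So r7c9=9.
Step 18. [r5c8∈{6}] only 6 remains possible at r5c8, so r5c8=6.
Step 19. [r2c8∈{3,9}] row 2 places 9 nowhere but r2c8, so r2c8=9.
Step 20. [r5c3∈{9}] r5c3's peers cover all but 9, so r5c3=9.
Step 21. [r3c5∈{7}] r3c5 is down to just 7 ⇒ r3c5=7.
Step 22. [r4c3∈{1}] only 1 remains possible at r4c3 ⇒ r4c3=1.
Step 23. [r8c6∈{5}] only 5 remains possible at r8c6 ⇒ r8c6=5.
Step 24. [r8c8∈{7}] nothing but 7 survives at r8c8 ⇒ r8c8=7.
Step 25. [r3c2∈{6}] nothing but 6 survives at r3c2 ⇒ r3c2=6.
Step 26. [r2c6∈{3}] only 3 remains possible at r2c6. So r2c6=3.
Step 27. [r7c8∈{8}] nothing but 8 survives at r7c8 ⇒ r7c8=8.
Step 28. [r8c1∈{2}] nothing but 2 survives at r8c1, so r8c1=2.
Step 29. [r9c7∈{1}] r9c7 has the single candidate 1. So r9c7=1.
Step 30. [r6c4∈{6}] r6c4 is down to just 6. So r6c4=6.
Step 31. [r4c7∈{5}] r4c7 has the single candidate 5. So r4c7=5.
Step 32. [r2c1∈{4}] r2c1 has the single candidate 4, so r2c1=4.
Step 33. [r9c8∈{4}] r9c8 is down to just 4 ⇒ r9c8=4.
Step 34. [r1c8∈{3}] only 3 remains possible at r1c8 ⇒ r1c8=3.
Step 35. [r3c8∈{5}] r3c8 is down to just 5. So r3c8=5.
Step 36. [r1c2∈{8}] nothing but 8 survives at r1c2. So r1c2=8.
Step 37. [r8c7∈{6}] nothing but 6 survives at r8c7 ⇒ r8c7=6.
Step 38. [r2c9∈{1}] r2c9 has the single candidate 1. So r2c9=1.
Step 39. [r9c5∈{2}] r9c5 is down to just 2 ⇒ r9c5=2.
Step 40. [r5c4∈{2}] r5c4 is down to just 2 ⇒ r5c4=2.
Step 41. [r4c5∈{9}] r4c5's peers cover all but 9, so r4c5=9.
Step 42. [r2c3∈{7}] r2c3 is down to just 7. So r2c3=7.
Step 43. [r1c4∈{1}] r1c4's peers cover all but 1. So r1c4=1.

Answer: 9 8 5 1 4 2 7 3 6 / 4 2 7 5 6 3 8 9 1 / 1 6 3 8 7 9 4 5 2 / 6 7 1 3 9 8 5 2 4 / 5 4 9 2 1 7 3 6 8 / 8 3 2 6 5 4 9 1 7 / 7 5 6 4 3 1 2 8 9 / 2 1 4 9 8 5 6 7 3 / 3 9 8 7 2 6 1 4 5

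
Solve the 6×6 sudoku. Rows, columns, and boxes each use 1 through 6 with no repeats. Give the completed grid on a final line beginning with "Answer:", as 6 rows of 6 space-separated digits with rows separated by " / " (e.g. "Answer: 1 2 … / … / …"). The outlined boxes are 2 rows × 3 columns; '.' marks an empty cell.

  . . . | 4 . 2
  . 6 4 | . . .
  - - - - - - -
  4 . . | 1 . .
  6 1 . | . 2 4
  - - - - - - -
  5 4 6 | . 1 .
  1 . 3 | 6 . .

Step 1. [r3c2∈{2,3,5}] 3 has one home in box 3: r3c2 ⇒ r3c2=3.
Step 2. [r4c4∈{3,5}] in row 4, 3 fits only at r4c4. So r4c4=3.
Step 3. [r1c5∈{3,5,6}] r1c5 is the only open cell in row 1 admitting 6 ⇒ r1c5=6.
Step 4. [r3c5∈{5}] r3c5 has the single candidate 5. So r3c5=5.
Step 5. [r2c5∈{3}] r2c5 is down to just 3, so r2c5=3.
Step 6. [r1c3∈{1,5}] in row 1, 1 fits only at r1c3 ⇒ r1c3=1.
Step 7. [r2c4∈{5}] r2c4's peers cover all but 5. So r2c4=5.
Step 8. [r6c2∈{2}] r6c2 has the single candidate 2 ⇒ r6c2=2.
Step 9. [r1c2∈{5}] nothing but 5 survives at r1c2 ⇒ r1c2=5.
Step 10. [r2c1∈{2}] only 2 remains possible at r2c1, so r2c1=2.
Step 11. [r3c6∈{6}] nothing but 6 survives at r3c6, so r3c6=6.
Step 12. [r2c6∈{1}] r2c6 has the single candidate 1 ⇒ r2c6=1.
Step 13. [r6c6∈{5}] only 5 remains possible at r6c6, so r6c6=5.
Step 14. [r5c4∈{2}] r5c4 is down to just 2, so r5c4=2.
Step 15. [r4c3∈{5}] r4c3 is down to just 5. So r4c3=5.
Step 16. [r1c1∈{3}] nothing but 3 survives at r1c1 ⇒ r1c1=3.
Step 17. [r6c5∈{4}] only 4 remains possible at r6c5. So r6c5=4.
Step 18. [r5c6∈{3}] r5c6 has the single candidate 3. So r5c6=3.
Step 19. [r3c3∈{2}] r3c3 has the single candidate 2. So r3c3=2.

Answer: 3 5 1 4 6 2 / 2 6 4 5 3 1 / 4 3 2 1 5 6 / 6 1 5 3 2 4 / 5 4 6 2 1 3 / 1 2 3 6 4 5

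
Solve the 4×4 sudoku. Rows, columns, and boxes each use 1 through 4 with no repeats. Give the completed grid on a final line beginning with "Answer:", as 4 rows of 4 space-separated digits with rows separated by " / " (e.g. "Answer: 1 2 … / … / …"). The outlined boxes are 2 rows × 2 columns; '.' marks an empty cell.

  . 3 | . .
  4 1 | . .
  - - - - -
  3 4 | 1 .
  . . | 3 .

Step 1. [r1c1∈{2}] r1c1 is down to just 2. So r1c1=2.
Step 2. [r4c4∈{2,4}] row 4 places 4 nowhere but r4c4 ⇒ r4c4=4.
Step 3. [r2c3∈{2}] r2c3's peers cover all but 2, so r2c3=2.
Step 4. [r3c4∈{2}] only 2 remains possible at r3c4. So r3c4=2.
Step 5. [r4c1∈{1}] r4c1's peers cover all but 1, so r4c1=1.
Step 6. [r1c3∈{4}] r1c3's peers cover all but 4, so r1c3=4.
Step 7. [r4c2∈{2}] r4c2's peers cover all but 2 ⇒ r4c2=2.
Step 8. [r1c4∈{1}] nothing but 1 survives at r1c4. So r1c4=1.
Step 9. [r2c4∈{3}] nothing but 3 survives at r2c4. So r2c4=3.

Answer: 2 3 4 1 / 4 1 2 3 / 3 4 1 2 / 1 2 3 4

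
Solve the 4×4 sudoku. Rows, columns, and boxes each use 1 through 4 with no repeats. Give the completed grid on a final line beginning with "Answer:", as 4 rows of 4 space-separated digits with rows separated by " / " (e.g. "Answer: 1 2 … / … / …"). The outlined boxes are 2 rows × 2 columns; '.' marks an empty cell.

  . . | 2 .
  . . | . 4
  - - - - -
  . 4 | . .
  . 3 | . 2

Step 1. [r1c2∈{1}] r1c2 is down to just 1, so r1c2=1.
Step 2. [r3c4∈{1,3}] across col 4, 1 lands solely at r3c4. So r3c4=1.
Step 3. [r1c4∈{3}] r1c4 is down to just 3. So r1c4=3.
Step 4. [r3c1∈{2}] only 2 remains possible at r3c1, so r3c1=2.
Step 5. [r2c3∈{1}] r2c3 has the single candidate 1, so r2c3=1.
Step 6. [r2c1∈{3}] r2c1 is down to just 3 ⇒ r2c1=3.
Step 7. [r1c1∈{4}] nothing but 4 survives at r1c1 ⇒ r1c1=4.
Step 8. [r3c3∈{3}] r3c3's peers cover all but 3, so r3c3=3.
Step 9. [r4c1∈{1}] nothing but 1 survives at r4c1, so r4c1=1.
Step 10. [r2c2∈{2}] r2c2's peers cover all but 2. So r2c2=2.
Step 11. [r4c3∈{4}] r4c3's peers cover all but 4 ⇒ r4c3=4.

Answer: 4 1 2 3 / 3 2 1 4 / 2 4 3 1 / 1 3 4 2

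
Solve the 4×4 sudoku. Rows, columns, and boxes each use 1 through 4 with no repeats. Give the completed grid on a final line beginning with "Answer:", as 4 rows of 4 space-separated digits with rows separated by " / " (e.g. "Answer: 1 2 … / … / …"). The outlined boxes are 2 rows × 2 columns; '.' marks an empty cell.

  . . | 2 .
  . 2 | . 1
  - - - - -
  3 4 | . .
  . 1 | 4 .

Step 1. [r1c4∈{3,4}] 4 has one home in col 4: r1c4, so r1c4=4.
Step 2. [r3c4∈{2}] r3c4 is down to just 2. So r3c4=2.
Step 3. [r3c3∈{1}] r3c3 has the single candidate 1. So r3c3=1.
Step 4. [r4c1∈{2}] r4c1 has the single candidate 2 ⇒ r4c1=2.
Step 5. [r2c1∈{4}] r2c1 has the single candidate 4, so r2c1=4.
Step 6. [r4c4∈{3}] r4c4 is down to just 3. So r4c4=3.
Step 7. [r2c3∈{3}] nothing but 3 survives at r2c3 ⇒ r2c3=3.
Step 8. [r1c2∈{3}] r1c2 is down to just 3, so r1c2=3.
Step 9. [r1c1∈{1}] r1c1 has the single candidate 1 ⇒ r1c1=1.

Answer: 1 3 2 4 / 4 2 3 1 / 3 4 1 2 / 2 1 4 3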